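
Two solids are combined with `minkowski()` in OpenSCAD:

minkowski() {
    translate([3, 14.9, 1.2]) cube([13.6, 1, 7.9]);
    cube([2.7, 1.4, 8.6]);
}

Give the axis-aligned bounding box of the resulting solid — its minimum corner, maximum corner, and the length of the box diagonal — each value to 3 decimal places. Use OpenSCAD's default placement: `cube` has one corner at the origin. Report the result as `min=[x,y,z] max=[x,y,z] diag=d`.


min=[3.000,14.900,1.200] max=[19.300,17.300,17.700] diag=23.317

A = translate([3, 14.9, 1.2]) cube([13.6, 1, 7.9]) → bbox [3,14.9,1.2] .. [16.6,15.9,9.1]
B = cube([2.7, 1.4, 8.6]) → bbox [0,0,0] .. [2.7,1.4,8.6]
lo = A.lo+B.lo = [3+0, 14.9+0, 1.2+0] = [3.000,14.900,1.200]
hi = A.hi+B.hi = [16.6+2.7, 15.9+1.4, 9.1+8.6] = [19.300,17.300,17.700]
diag = √(16.3²+2.4²+16.5²) = √543.7 = 23.317


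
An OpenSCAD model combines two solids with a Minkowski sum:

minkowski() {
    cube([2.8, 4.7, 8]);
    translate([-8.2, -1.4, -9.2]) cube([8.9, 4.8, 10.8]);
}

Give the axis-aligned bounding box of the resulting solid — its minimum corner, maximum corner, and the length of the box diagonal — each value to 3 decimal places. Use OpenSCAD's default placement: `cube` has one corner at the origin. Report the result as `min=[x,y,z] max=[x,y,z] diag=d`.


min=[-8.200,-1.400,-9.200] max=[3.500,8.100,9.600] diag=24.095

A = translate([-8.2, -1.4, -9.2]) cube([8.9, 4.8, 10.8]) → bbox [-8.2,-1.4,-9.2] .. [0.7,3.4,1.6]
B = cube([2.8, 4.7, 8]) → bbox [0,0,0] .. [2.8,4.7,8]
lo = A.lo+B.lo = [-8.2+0, -1.4+0, -9.2+0] = [-8.200,-1.400,-9.200]
hi = A.hi+B.hi = [0.7+2.8, 3.4+4.7, 1.6+8] = [3.500,8.100,9.600]
diag = √(11.7²+9.5²+18.8²) = √580.58 = 24.095


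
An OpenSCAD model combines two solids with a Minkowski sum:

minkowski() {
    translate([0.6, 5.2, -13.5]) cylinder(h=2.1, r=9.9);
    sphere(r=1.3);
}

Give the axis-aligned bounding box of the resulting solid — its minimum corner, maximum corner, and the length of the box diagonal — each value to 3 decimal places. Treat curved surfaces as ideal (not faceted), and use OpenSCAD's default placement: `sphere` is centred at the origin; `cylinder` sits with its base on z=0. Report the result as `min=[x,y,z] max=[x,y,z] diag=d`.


min=[-10.600,-6.000,-14.800] max=[11.800,16.400,-10.100] diag=32.025

A = translate([0.6, 5.2, -13.5]) cylinder(h=2.1, r=9.9) → bbox [-9.3,-4.7,-13.5] .. [10.5,15.1,-11.4]
B = sphere(r=1.3) → bbox [-1.3,-1.3,-1.3] .. [1.3,1.3,1.3]
lo = A.lo+B.lo = [-9.3-1.3, -4.7-1.3, -13.5-1.3] = [-10.600,-6.000,-14.800]
hi = A.hi+B.hi = [10.5+1.3, 15.1+1.3, -11.4+1.3] = [11.800,16.400,-10.100]
diag = √(22.4²+22.4²+4.7²) = √1025.61 = 32.025


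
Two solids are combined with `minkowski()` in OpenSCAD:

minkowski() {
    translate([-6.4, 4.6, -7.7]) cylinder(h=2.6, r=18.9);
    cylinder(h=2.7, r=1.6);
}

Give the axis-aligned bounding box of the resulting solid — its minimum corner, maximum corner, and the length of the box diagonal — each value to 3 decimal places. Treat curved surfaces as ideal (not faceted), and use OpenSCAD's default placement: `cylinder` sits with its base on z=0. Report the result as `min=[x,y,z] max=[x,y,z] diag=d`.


A = translate([-6.4, 4.6, -7.7]) cylinder(h=2.6, r=18.9) → bbox [-25.3,-14.3,-7.7] .. [12.5,23.5,-5.1]
B = cylinder(h=2.7, r=1.6) → bbox [-1.6,-1.6,0] .. [1.6,1.6,2.7]
lo = A.lo+B.lo = [-25.3-1.6, -14.3-1.6, -7.7+0] = [-26.900,-15.900,-7.700]
hi = A.hi+B.hi = [12.5+1.6, 23.5+1.6, -5.1+2.7] = [14.100,25.100,-2.400]
diag = √(41²+41²+5.3²) = √3390.09 = 58.224

min=[-26.900,-15.900,-7.700] max=[14.100,25.100,-2.400] diag=58.224


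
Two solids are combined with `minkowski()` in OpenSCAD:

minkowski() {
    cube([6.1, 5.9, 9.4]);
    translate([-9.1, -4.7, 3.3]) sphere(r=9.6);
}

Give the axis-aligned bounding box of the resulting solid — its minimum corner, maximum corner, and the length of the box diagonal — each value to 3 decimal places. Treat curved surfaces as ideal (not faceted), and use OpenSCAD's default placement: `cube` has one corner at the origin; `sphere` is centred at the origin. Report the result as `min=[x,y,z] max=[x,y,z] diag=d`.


min=[-18.700,-14.300,-6.300] max=[6.600,10.800,22.300] diag=45.695

A = translate([-9.1, -4.7, 3.3]) sphere(r=9.6) → bbox [-18.7,-14.3,-6.3] .. [0.5,4.9,12.9]
B = cube([6.1, 5.9, 9.4]) → bbox [0,0,0] .. [6.1,5.9,9.4]
lo = A.lo+B.lo = [-18.7+0, -14.3+0, -6.3+0] = [-18.700,-14.300,-6.300]
hi = A.hi+B.hi = [0.5+6.1, 4.9+5.9, 12.9+9.4] = [6.600,10.800,22.300]
diag = √(25.3²+25.1²+28.6²) = √2088.06 = 45.695


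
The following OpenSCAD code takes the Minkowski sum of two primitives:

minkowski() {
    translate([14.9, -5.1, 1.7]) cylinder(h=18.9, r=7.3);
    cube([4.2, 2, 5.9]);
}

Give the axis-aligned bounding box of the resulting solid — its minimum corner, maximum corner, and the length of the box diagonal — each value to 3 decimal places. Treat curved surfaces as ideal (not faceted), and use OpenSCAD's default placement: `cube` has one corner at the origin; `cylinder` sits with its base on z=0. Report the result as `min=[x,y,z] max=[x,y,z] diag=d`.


A = translate([14.9, -5.1, 1.7]) cylinder(h=18.9, r=7.3) → bbox [7.6,-12.4,1.7] .. [22.2,2.2,20.6]
B = cube([4.2, 2, 5.9]) → bbox [0,0,0] .. [4.2,2,5.9]
lo = A.lo+B.lo = [7.6+0, -12.4+0, 1.7+0] = [7.600,-12.400,1.700]
hi = A.hi+B.hi = [22.2+4.2, 2.2+2, 20.6+5.9] = [26.400,4.200,26.500]
diag = √(18.8²+16.6²+24.8²) = √1244.04 = 35.271

min=[7.600,-12.400,1.700] max=[26.400,4.200,26.500] diag=35.271


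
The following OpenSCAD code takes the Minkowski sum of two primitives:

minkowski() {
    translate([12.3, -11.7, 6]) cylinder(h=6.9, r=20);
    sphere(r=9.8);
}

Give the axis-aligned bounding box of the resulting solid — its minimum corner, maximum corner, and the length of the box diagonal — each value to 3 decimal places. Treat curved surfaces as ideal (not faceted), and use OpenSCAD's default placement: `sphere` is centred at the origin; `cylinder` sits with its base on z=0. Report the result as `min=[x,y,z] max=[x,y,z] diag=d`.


A = translate([12.3, -11.7, 6]) cylinder(h=6.9, r=20) → bbox [-7.7,-31.7,6] .. [32.3,8.3,12.9]
B = sphere(r=9.8) → bbox [-9.8,-9.8,-9.8] .. [9.8,9.8,9.8]
lo = A.lo+B.lo = [-7.7-9.8, -31.7-9.8, 6-9.8] = [-17.500,-41.500,-3.800]
hi = A.hi+B.hi = [32.3+9.8, 8.3+9.8, 12.9+9.8] = [42.100,18.100,22.700]
diag = √(59.6²+59.6²+26.5²) = √7806.57 = 88.355

min=[-17.500,-41.500,-3.800] max=[42.100,18.100,22.700] diag=88.355


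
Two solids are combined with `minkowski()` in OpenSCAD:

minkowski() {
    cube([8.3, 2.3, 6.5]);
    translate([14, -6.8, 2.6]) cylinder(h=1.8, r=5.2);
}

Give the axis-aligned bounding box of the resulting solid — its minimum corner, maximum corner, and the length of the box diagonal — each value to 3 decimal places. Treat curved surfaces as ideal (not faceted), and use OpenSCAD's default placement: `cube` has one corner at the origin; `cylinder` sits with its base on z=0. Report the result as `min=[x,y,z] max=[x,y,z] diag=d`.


A = translate([14, -6.8, 2.6]) cylinder(h=1.8, r=5.2) → bbox [8.8,-12,2.6] .. [19.2,-1.6,4.4]
B = cube([8.3, 2.3, 6.5]) → bbox [0,0,0] .. [8.3,2.3,6.5]
lo = A.lo+B.lo = [8.8+0, -12+0, 2.6+0] = [8.800,-12.000,2.600]
hi = A.hi+B.hi = [19.2+8.3, -1.6+2.3, 4.4+6.5] = [27.500,0.700,10.900]
diag = √(18.7²+12.7²+8.3²) = √579.87 = 24.080

min=[8.800,-12.000,2.600] max=[27.500,0.700,10.900] diag=24.080


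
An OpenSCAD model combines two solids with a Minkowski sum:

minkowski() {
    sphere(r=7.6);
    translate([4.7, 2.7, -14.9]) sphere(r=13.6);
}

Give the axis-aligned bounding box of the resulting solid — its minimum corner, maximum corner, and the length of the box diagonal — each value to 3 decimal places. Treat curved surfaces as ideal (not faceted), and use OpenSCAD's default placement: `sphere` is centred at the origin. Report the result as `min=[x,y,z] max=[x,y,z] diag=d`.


A = translate([4.7, 2.7, -14.9]) sphere(r=13.6) → bbox [-8.9,-10.9,-28.5] .. [18.3,16.3,-1.3]
B = sphere(r=7.6) → bbox [-7.6,-7.6,-7.6] .. [7.6,7.6,7.6]
lo = A.lo+B.lo = [-8.9-7.6, -10.9-7.6, -28.5-7.6] = [-16.500,-18.500,-36.100]
hi = A.hi+B.hi = [18.3+7.6, 16.3+7.6, -1.3+7.6] = [25.900,23.900,6.300]
diag = √(42.4²+42.4²+42.4²) = √5393.28 = 73.439

min=[-16.500,-18.500,-36.100] max=[25.900,23.900,6.300] diag=73.439


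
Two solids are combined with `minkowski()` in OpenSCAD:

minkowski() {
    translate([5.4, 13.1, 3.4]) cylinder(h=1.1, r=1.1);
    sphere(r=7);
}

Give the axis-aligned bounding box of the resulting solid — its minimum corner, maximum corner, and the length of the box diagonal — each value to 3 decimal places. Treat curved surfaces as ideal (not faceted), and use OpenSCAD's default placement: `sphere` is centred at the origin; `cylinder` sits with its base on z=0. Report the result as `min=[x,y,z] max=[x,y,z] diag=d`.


A = translate([5.4, 13.1, 3.4]) cylinder(h=1.1, r=1.1) → bbox [4.3,12,3.4] .. [6.5,14.2,4.5]
B = sphere(r=7) → bbox [-7,-7,-7] .. [7,7,7]
lo = A.lo+B.lo = [4.3-7, 12-7, 3.4-7] = [-2.700,5.000,-3.600]
hi = A.hi+B.hi = [6.5+7, 14.2+7, 4.5+7] = [13.500,21.200,11.500]
diag = √(16.2²+16.2²+15.1²) = √752.89 = 27.439

min=[-2.700,5.000,-3.600] max=[13.500,21.200,11.500] diag=27.439


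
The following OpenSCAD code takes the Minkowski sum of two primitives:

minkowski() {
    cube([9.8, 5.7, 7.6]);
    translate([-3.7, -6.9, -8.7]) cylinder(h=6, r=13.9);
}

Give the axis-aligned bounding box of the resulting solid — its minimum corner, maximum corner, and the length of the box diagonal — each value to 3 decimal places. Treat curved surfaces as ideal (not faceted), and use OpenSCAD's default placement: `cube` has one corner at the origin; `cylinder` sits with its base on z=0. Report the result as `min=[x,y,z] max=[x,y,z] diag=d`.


min=[-17.600,-20.800,-8.700] max=[20.000,12.700,4.900] diag=52.163

A = translate([-3.7, -6.9, -8.7]) cylinder(h=6, r=13.9) → bbox [-17.6,-20.8,-8.7] .. [10.2,7,-2.7]
B = cube([9.8, 5.7, 7.6]) → bbox [0,0,0] .. [9.8,5.7,7.6]
lo = A.lo+B.lo = [-17.6+0, -20.8+0, -8.7+0] = [-17.600,-20.800,-8.700]
hi = A.hi+B.hi = [10.2+9.8, 7+5.7, -2.7+7.6] = [20.000,12.700,4.900]
diag = √(37.6²+33.5²+13.6²) = √2720.97 = 52.163


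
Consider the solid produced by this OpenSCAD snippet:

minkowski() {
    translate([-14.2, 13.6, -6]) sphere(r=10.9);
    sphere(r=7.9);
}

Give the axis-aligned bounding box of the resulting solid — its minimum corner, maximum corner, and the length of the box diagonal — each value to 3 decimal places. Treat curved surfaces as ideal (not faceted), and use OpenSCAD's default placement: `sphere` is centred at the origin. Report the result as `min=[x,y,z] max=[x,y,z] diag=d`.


A = translate([-14.2, 13.6, -6]) sphere(r=10.9) → bbox [-25.1,2.7,-16.9] .. [-3.3,24.5,4.9]
B = sphere(r=7.9) → bbox [-7.9,-7.9,-7.9] .. [7.9,7.9,7.9]
lo = A.lo+B.lo = [-25.1-7.9, 2.7-7.9, -16.9-7.9] = [-33.000,-5.200,-24.800]
hi = A.hi+B.hi = [-3.3+7.9, 24.5+7.9, 4.9+7.9] = [4.600,32.400,12.800]
diag = √(37.6²+37.6²+37.6²) = √4241.28 = 65.125

min=[-33.000,-5.200,-24.800] max=[4.600,32.400,12.800] diag=65.125


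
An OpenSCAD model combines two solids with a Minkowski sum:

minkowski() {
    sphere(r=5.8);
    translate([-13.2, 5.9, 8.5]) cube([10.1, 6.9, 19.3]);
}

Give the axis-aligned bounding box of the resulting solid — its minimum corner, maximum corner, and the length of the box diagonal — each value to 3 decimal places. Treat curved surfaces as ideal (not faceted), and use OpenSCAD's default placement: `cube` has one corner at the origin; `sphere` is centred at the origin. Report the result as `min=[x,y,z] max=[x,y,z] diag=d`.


A = translate([-13.2, 5.9, 8.5]) cube([10.1, 6.9, 19.3]) → bbox [-13.2,5.9,8.5] .. [-3.1,12.8,27.8]
B = sphere(r=5.8) → bbox [-5.8,-5.8,-5.8] .. [5.8,5.8,5.8]
lo = A.lo+B.lo = [-13.2-5.8, 5.9-5.8, 8.5-5.8] = [-19.000,0.100,2.700]
hi = A.hi+B.hi = [-3.1+5.8, 12.8+5.8, 27.8+5.8] = [2.700,18.600,33.600]
diag = √(21.7²+18.5²+30.9²) = √1767.95 = 42.047

min=[-19.000,0.100,2.700] max=[2.700,18.600,33.600] diag=42.047


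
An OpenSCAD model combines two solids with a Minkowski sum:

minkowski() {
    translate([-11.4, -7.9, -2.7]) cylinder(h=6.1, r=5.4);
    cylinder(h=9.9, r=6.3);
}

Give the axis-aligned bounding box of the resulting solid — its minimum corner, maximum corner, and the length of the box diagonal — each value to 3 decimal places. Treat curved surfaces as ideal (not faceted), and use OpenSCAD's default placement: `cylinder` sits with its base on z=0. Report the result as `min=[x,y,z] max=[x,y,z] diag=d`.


A = translate([-11.4, -7.9, -2.7]) cylinder(h=6.1, r=5.4) → bbox [-16.8,-13.3,-2.7] .. [-6,-2.5,3.4]
B = cylinder(h=9.9, r=6.3) → bbox [-6.3,-6.3,0] .. [6.3,6.3,9.9]
lo = A.lo+B.lo = [-16.8-6.3, -13.3-6.3, -2.7+0] = [-23.100,-19.600,-2.700]
hi = A.hi+B.hi = [-6+6.3, -2.5+6.3, 3.4+9.9] = [0.300,3.800,13.300]
diag = √(23.4²+23.4²+16²) = √1351.12 = 36.758

min=[-23.100,-19.600,-2.700] max=[0.300,3.800,13.300] diag=36.758


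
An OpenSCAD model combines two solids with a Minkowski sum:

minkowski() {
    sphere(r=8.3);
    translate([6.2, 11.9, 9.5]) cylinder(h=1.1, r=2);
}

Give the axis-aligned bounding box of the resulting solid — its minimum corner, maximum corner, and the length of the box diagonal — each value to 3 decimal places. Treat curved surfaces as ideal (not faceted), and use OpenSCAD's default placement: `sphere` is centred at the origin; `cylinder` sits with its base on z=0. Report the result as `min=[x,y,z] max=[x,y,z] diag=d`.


min=[-4.100,1.600,1.200] max=[16.500,22.200,18.900] diag=34.088

A = translate([6.2, 11.9, 9.5]) cylinder(h=1.1, r=2) → bbox [4.2,9.9,9.5] .. [8.2,13.9,10.6]
B = sphere(r=8.3) → bbox [-8.3,-8.3,-8.3] .. [8.3,8.3,8.3]
lo = A.lo+B.lo = [4.2-8.3, 9.9-8.3, 9.5-8.3] = [-4.100,1.600,1.200]
hi = A.hi+B.hi = [8.2+8.3, 13.9+8.3, 10.6+8.3] = [16.500,22.200,18.900]
diag = √(20.6²+20.6²+17.7²) = √1162.01 = 34.088


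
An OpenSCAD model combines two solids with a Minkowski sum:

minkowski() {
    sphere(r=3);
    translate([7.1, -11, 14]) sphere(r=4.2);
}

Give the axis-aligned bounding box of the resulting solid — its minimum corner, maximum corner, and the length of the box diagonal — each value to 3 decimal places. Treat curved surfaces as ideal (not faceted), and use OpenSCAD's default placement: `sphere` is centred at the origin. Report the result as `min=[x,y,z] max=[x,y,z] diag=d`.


A = translate([7.1, -11, 14]) sphere(r=4.2) → bbox [2.9,-15.2,9.8] .. [11.3,-6.8,18.2]
B = sphere(r=3) → bbox [-3,-3,-3] .. [3,3,3]
lo = A.lo+B.lo = [2.9-3, -15.2-3, 9.8-3] = [-0.100,-18.200,6.800]
hi = A.hi+B.hi = [11.3+3, -6.8+3, 18.2+3] = [14.300,-3.800,21.200]
diag = √(14.4²+14.4²+14.4²) = √622.08 = 24.942

min=[-0.100,-18.200,6.800] max=[14.300,-3.800,21.200] diag=24.942


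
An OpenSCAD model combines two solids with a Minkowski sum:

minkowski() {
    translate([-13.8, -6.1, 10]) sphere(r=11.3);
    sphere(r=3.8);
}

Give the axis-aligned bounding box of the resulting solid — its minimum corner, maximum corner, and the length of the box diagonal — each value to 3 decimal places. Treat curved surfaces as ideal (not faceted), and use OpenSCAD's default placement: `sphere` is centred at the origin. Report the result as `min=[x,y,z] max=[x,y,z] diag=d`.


A = translate([-13.8, -6.1, 10]) sphere(r=11.3) → bbox [-25.1,-17.4,-1.3] .. [-2.5,5.2,21.3]
B = sphere(r=3.8) → bbox [-3.8,-3.8,-3.8] .. [3.8,3.8,3.8]
lo = A.lo+B.lo = [-25.1-3.8, -17.4-3.8, -1.3-3.8] = [-28.900,-21.200,-5.100]
hi = A.hi+B.hi = [-2.5+3.8, 5.2+3.8, 21.3+3.8] = [1.300,9.000,25.100]
diag = √(30.2²+30.2²+30.2²) = √2736.12 = 52.308

min=[-28.900,-21.200,-5.100] max=[1.300,9.000,25.100] diag=52.308


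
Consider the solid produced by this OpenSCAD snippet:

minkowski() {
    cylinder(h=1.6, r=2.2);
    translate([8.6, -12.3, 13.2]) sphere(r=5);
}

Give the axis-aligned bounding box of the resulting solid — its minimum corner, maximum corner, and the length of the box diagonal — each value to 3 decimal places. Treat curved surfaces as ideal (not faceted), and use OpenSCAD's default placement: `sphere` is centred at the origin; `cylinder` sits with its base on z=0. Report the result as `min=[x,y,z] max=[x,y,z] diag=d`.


A = translate([8.6, -12.3, 13.2]) sphere(r=5) → bbox [3.6,-17.3,8.2] .. [13.6,-7.3,18.2]
B = cylinder(h=1.6, r=2.2) → bbox [-2.2,-2.2,0] .. [2.2,2.2,1.6]
lo = A.lo+B.lo = [3.6-2.2, -17.3-2.2, 8.2+0] = [1.400,-19.500,8.200]
hi = A.hi+B.hi = [13.6+2.2, -7.3+2.2, 18.2+1.6] = [15.800,-5.100,19.800]
diag = √(14.4²+14.4²+11.6²) = √549.28 = 23.437

min=[1.400,-19.500,8.200] max=[15.800,-5.100,19.800] diag=23.437


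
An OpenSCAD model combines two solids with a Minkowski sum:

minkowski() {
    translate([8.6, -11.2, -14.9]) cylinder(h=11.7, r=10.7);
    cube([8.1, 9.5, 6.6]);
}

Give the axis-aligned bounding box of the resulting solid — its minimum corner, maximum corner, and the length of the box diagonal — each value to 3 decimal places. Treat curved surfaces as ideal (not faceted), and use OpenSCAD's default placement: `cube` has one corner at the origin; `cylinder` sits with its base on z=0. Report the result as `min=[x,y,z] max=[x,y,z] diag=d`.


A = translate([8.6, -11.2, -14.9]) cylinder(h=11.7, r=10.7) → bbox [-2.1,-21.9,-14.9] .. [19.3,-0.5,-3.2]
B = cube([8.1, 9.5, 6.6]) → bbox [0,0,0] .. [8.1,9.5,6.6]
lo = A.lo+B.lo = [-2.1+0, -21.9+0, -14.9+0] = [-2.100,-21.900,-14.900]
hi = A.hi+B.hi = [19.3+8.1, -0.5+9.5, -3.2+6.6] = [27.400,9.000,3.400]
diag = √(29.5²+30.9²+18.3²) = √2159.95 = 46.475

min=[-2.100,-21.900,-14.900] max=[27.400,9.000,3.400] diag=46.475


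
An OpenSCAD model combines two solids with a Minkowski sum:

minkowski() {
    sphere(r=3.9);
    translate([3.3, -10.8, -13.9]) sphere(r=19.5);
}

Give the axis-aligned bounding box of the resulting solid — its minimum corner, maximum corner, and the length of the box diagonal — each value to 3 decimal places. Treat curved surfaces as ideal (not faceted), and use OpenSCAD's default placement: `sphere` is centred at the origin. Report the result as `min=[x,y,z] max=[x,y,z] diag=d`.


min=[-20.100,-34.200,-37.300] max=[26.700,12.600,9.500] diag=81.060

A = translate([3.3, -10.8, -13.9]) sphere(r=19.5) → bbox [-16.2,-30.3,-33.4] .. [22.8,8.7,5.6]
B = sphere(r=3.9) → bbox [-3.9,-3.9,-3.9] .. [3.9,3.9,3.9]
lo = A.lo+B.lo = [-16.2-3.9, -30.3-3.9, -33.4-3.9] = [-20.100,-34.200,-37.300]
hi = A.hi+B.hi = [22.8+3.9, 8.7+3.9, 5.6+3.9] = [26.700,12.600,9.500]
diag = √(46.8²+46.8²+46.8²) = √6570.72 = 81.060


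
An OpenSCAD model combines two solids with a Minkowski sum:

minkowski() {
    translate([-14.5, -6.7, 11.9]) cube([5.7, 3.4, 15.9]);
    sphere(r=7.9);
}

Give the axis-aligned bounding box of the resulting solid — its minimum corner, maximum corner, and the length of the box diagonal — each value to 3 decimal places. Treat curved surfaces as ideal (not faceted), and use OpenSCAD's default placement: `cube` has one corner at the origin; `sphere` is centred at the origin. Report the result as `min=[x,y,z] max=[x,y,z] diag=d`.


A = translate([-14.5, -6.7, 11.9]) cube([5.7, 3.4, 15.9]) → bbox [-14.5,-6.7,11.9] .. [-8.8,-3.3,27.8]
B = sphere(r=7.9) → bbox [-7.9,-7.9,-7.9] .. [7.9,7.9,7.9]
lo = A.lo+B.lo = [-14.5-7.9, -6.7-7.9, 11.9-7.9] = [-22.400,-14.600,4.000]
hi = A.hi+B.hi = [-8.8+7.9, -3.3+7.9, 27.8+7.9] = [-0.900,4.600,35.700]
diag = √(21.5²+19.2²+31.7²) = √1835.78 = 42.846

min=[-22.400,-14.600,4.000] max=[-0.900,4.600,35.700] diag=42.846


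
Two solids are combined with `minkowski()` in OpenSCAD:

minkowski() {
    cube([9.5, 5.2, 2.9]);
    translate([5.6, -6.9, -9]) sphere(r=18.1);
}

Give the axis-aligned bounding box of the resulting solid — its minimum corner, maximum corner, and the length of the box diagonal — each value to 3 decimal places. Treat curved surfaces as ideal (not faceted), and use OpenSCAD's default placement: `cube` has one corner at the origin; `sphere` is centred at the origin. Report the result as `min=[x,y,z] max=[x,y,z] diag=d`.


min=[-12.500,-25.000,-27.100] max=[33.200,16.400,12.000] diag=73.015

A = translate([5.6, -6.9, -9]) sphere(r=18.1) → bbox [-12.5,-25,-27.1] .. [23.7,11.2,9.1]
B = cube([9.5, 5.2, 2.9]) → bbox [0,0,0] .. [9.5,5.2,2.9]
lo = A.lo+B.lo = [-12.5+0, -25+0, -27.1+0] = [-12.500,-25.000,-27.100]
hi = A.hi+B.hi = [23.7+9.5, 11.2+5.2, 9.1+2.9] = [33.200,16.400,12.000]
diag = √(45.7²+41.4²+39.1²) = √5331.26 = 73.015


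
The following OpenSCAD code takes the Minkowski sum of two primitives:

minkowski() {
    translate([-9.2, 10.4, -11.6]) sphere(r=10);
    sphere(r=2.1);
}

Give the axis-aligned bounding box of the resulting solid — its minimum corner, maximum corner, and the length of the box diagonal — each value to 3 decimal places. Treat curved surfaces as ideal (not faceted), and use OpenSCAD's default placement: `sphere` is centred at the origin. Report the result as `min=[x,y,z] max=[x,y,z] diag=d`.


min=[-21.300,-1.700,-23.700] max=[2.900,22.500,0.500] diag=41.916

A = translate([-9.2, 10.4, -11.6]) sphere(r=10) → bbox [-19.2,0.4,-21.6] .. [0.8,20.4,-1.6]
B = sphere(r=2.1) → bbox [-2.1,-2.1,-2.1] .. [2.1,2.1,2.1]
lo = A.lo+B.lo = [-19.2-2.1, 0.4-2.1, -21.6-2.1] = [-21.300,-1.700,-23.700]
hi = A.hi+B.hi = [0.8+2.1, 20.4+2.1, -1.6+2.1] = [2.900,22.500,0.500]
diag = √(24.2²+24.2²+24.2²) = √1756.92 = 41.916


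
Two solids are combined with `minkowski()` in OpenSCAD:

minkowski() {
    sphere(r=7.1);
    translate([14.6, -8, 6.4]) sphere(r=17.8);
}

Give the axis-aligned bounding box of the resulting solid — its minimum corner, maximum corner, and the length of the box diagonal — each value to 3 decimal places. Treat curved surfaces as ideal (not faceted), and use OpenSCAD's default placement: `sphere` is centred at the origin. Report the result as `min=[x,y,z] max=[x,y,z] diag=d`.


A = translate([14.6, -8, 6.4]) sphere(r=17.8) → bbox [-3.2,-25.8,-11.4] .. [32.4,9.8,24.2]
B = sphere(r=7.1) → bbox [-7.1,-7.1,-7.1] .. [7.1,7.1,7.1]
lo = A.lo+B.lo = [-3.2-7.1, -25.8-7.1, -11.4-7.1] = [-10.300,-32.900,-18.500]
hi = A.hi+B.hi = [32.4+7.1, 9.8+7.1, 24.2+7.1] = [39.500,16.900,31.300]
diag = √(49.8²+49.8²+49.8²) = √7440.12 = 86.256

min=[-10.300,-32.900,-18.500] max=[39.500,16.900,31.300] diag=86.256


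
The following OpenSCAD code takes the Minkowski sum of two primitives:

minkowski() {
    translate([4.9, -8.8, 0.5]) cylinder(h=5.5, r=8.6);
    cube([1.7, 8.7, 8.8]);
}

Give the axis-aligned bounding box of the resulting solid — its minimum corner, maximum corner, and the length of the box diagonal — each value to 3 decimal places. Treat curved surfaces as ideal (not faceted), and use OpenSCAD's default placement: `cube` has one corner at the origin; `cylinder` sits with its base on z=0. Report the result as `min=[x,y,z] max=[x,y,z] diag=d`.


A = translate([4.9, -8.8, 0.5]) cylinder(h=5.5, r=8.6) → bbox [-3.7,-17.4,0.5] .. [13.5,-0.2,6]
B = cube([1.7, 8.7, 8.8]) → bbox [0,0,0] .. [1.7,8.7,8.8]
lo = A.lo+B.lo = [-3.7+0, -17.4+0, 0.5+0] = [-3.700,-17.400,0.500]
hi = A.hi+B.hi = [13.5+1.7, -0.2+8.7, 6+8.8] = [15.200,8.500,14.800]
diag = √(18.9²+25.9²+14.3²) = √1232.51 = 35.107

min=[-3.700,-17.400,0.500] max=[15.200,8.500,14.800] diag=35.107


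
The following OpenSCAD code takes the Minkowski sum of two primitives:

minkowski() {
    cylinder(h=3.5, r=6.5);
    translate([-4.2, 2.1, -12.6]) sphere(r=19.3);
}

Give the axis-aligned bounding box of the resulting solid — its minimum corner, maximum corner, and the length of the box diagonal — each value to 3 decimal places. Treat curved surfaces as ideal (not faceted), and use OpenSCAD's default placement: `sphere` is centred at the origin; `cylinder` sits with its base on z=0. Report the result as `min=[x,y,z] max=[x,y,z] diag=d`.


min=[-30.000,-23.700,-31.900] max=[21.600,27.900,10.200] diag=84.247

A = translate([-4.2, 2.1, -12.6]) sphere(r=19.3) → bbox [-23.5,-17.2,-31.9] .. [15.1,21.4,6.7]
B = cylinder(h=3.5, r=6.5) → bbox [-6.5,-6.5,0] .. [6.5,6.5,3.5]
lo = A.lo+B.lo = [-23.5-6.5, -17.2-6.5, -31.9+0] = [-30.000,-23.700,-31.900]
hi = A.hi+B.hi = [15.1+6.5, 21.4+6.5, 6.7+3.5] = [21.600,27.900,10.200]
diag = √(51.6²+51.6²+42.1²) = √7097.53 = 84.247


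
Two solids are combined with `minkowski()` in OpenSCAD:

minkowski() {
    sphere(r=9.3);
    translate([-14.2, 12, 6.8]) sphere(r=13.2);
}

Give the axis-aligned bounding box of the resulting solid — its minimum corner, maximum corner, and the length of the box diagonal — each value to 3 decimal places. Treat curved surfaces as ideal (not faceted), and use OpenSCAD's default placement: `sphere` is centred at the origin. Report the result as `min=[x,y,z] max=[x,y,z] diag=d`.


min=[-36.700,-10.500,-15.700] max=[8.300,34.500,29.300] diag=77.942

A = translate([-14.2, 12, 6.8]) sphere(r=13.2) → bbox [-27.4,-1.2,-6.4] .. [-1,25.2,20]
B = sphere(r=9.3) → bbox [-9.3,-9.3,-9.3] .. [9.3,9.3,9.3]
lo = A.lo+B.lo = [-27.4-9.3, -1.2-9.3, -6.4-9.3] = [-36.700,-10.500,-15.700]
hi = A.hi+B.hi = [-1+9.3, 25.2+9.3, 20+9.3] = [8.300,34.500,29.300]
diag = √(45²+45²+45²) = √6075 = 77.942


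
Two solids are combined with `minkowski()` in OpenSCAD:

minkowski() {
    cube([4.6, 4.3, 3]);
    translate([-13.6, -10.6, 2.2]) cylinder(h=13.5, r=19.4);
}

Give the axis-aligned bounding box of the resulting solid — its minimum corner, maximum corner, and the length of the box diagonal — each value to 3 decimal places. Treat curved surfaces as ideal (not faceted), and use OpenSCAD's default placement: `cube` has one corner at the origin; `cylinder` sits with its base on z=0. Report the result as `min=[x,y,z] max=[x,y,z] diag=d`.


A = translate([-13.6, -10.6, 2.2]) cylinder(h=13.5, r=19.4) → bbox [-33,-30,2.2] .. [5.8,8.8,15.7]
B = cube([4.6, 4.3, 3]) → bbox [0,0,0] .. [4.6,4.3,3]
lo = A.lo+B.lo = [-33+0, -30+0, 2.2+0] = [-33.000,-30.000,2.200]
hi = A.hi+B.hi = [5.8+4.6, 8.8+4.3, 15.7+3] = [10.400,13.100,18.700]
diag = √(43.4²+43.1²+16.5²) = √4013.42 = 63.352

min=[-33.000,-30.000,2.200] max=[10.400,13.100,18.700] diag=63.352


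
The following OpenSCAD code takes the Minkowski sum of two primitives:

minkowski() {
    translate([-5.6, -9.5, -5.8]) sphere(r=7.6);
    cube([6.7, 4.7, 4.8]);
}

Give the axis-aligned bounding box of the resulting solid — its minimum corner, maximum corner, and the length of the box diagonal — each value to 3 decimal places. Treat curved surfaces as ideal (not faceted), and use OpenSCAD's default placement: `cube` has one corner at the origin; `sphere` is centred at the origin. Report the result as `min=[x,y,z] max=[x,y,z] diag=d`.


min=[-13.200,-17.100,-13.400] max=[8.700,2.800,6.600] diag=35.716

A = translate([-5.6, -9.5, -5.8]) sphere(r=7.6) → bbox [-13.2,-17.1,-13.4] .. [2,-1.9,1.8]
B = cube([6.7, 4.7, 4.8]) → bbox [0,0,0] .. [6.7,4.7,4.8]
lo = A.lo+B.lo = [-13.2+0, -17.1+0, -13.4+0] = [-13.200,-17.100,-13.400]
hi = A.hi+B.hi = [2+6.7, -1.9+4.7, 1.8+4.8] = [8.700,2.800,6.600]
diag = √(21.9²+19.9²+20²) = √1275.62 = 35.716


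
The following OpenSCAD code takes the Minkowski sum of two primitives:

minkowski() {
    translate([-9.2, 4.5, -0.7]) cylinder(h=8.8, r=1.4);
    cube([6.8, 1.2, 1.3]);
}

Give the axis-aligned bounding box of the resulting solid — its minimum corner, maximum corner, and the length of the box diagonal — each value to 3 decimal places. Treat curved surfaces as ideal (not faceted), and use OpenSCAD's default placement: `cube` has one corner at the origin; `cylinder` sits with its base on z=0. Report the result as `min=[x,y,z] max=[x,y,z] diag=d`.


min=[-10.600,3.100,-0.700] max=[-1.000,7.100,9.400] diag=14.497

A = translate([-9.2, 4.5, -0.7]) cylinder(h=8.8, r=1.4) → bbox [-10.6,3.1,-0.7] .. [-7.8,5.9,8.1]
B = cube([6.8, 1.2, 1.3]) → bbox [0,0,0] .. [6.8,1.2,1.3]
lo = A.lo+B.lo = [-10.6+0, 3.1+0, -0.7+0] = [-10.600,3.100,-0.700]
hi = A.hi+B.hi = [-7.8+6.8, 5.9+1.2, 8.1+1.3] = [-1.000,7.100,9.400]
diag = √(9.6²+4²+10.1²) = √210.17 = 14.497


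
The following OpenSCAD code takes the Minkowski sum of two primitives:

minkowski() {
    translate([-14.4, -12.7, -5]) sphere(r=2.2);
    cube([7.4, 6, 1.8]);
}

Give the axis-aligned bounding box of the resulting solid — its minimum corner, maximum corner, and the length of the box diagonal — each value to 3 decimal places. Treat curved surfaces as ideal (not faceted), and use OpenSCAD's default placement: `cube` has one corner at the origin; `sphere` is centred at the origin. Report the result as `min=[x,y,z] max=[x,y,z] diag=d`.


A = translate([-14.4, -12.7, -5]) sphere(r=2.2) → bbox [-16.6,-14.9,-7.2] .. [-12.2,-10.5,-2.8]
B = cube([7.4, 6, 1.8]) → bbox [0,0,0] .. [7.4,6,1.8]
lo = A.lo+B.lo = [-16.6+0, -14.9+0, -7.2+0] = [-16.600,-14.900,-7.200]
hi = A.hi+B.hi = [-12.2+7.4, -10.5+6, -2.8+1.8] = [-4.800,-4.500,-1.000]
diag = √(11.8²+10.4²+6.2²) = √285.84 = 16.907

min=[-16.600,-14.900,-7.200] max=[-4.800,-4.500,-1.000] diag=16.907


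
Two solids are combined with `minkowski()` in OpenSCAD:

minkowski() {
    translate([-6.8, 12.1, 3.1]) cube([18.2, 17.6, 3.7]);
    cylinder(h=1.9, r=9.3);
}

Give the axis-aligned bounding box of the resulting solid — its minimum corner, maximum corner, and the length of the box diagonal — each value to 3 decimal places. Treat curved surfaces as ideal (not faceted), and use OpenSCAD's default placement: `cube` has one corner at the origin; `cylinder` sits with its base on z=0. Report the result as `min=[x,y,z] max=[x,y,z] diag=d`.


A = translate([-6.8, 12.1, 3.1]) cube([18.2, 17.6, 3.7]) → bbox [-6.8,12.1,3.1] .. [11.4,29.7,6.8]
B = cylinder(h=1.9, r=9.3) → bbox [-9.3,-9.3,0] .. [9.3,9.3,1.9]
lo = A.lo+B.lo = [-6.8-9.3, 12.1-9.3, 3.1+0] = [-16.100,2.800,3.100]
hi = A.hi+B.hi = [11.4+9.3, 29.7+9.3, 6.8+1.9] = [20.700,39.000,8.700]
diag = √(36.8²+36.2²+5.6²) = √2696.04 = 51.923

min=[-16.100,2.800,3.100] max=[20.700,39.000,8.700] diag=51.923


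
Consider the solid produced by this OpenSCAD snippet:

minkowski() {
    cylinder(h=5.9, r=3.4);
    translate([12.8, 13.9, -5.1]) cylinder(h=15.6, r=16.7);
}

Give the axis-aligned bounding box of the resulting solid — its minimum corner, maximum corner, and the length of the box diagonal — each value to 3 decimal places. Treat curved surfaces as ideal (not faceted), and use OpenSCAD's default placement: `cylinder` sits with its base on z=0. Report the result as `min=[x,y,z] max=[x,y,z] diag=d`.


min=[-7.300,-6.200,-5.100] max=[32.900,34.000,16.400] diag=60.781

A = translate([12.8, 13.9, -5.1]) cylinder(h=15.6, r=16.7) → bbox [-3.9,-2.8,-5.1] .. [29.5,30.6,10.5]
B = cylinder(h=5.9, r=3.4) → bbox [-3.4,-3.4,0] .. [3.4,3.4,5.9]
lo = A.lo+B.lo = [-3.9-3.4, -2.8-3.4, -5.1+0] = [-7.300,-6.200,-5.100]
hi = A.hi+B.hi = [29.5+3.4, 30.6+3.4, 10.5+5.9] = [32.900,34.000,16.400]
diag = √(40.2²+40.2²+21.5²) = √3694.33 = 60.781


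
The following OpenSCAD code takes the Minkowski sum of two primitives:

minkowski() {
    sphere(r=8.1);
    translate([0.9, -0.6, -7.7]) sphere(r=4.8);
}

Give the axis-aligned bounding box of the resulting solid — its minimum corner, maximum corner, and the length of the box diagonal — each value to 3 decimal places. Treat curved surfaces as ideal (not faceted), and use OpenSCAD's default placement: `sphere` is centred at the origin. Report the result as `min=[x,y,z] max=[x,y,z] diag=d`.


A = translate([0.9, -0.6, -7.7]) sphere(r=4.8) → bbox [-3.9,-5.4,-12.5] .. [5.7,4.2,-2.9]
B = sphere(r=8.1) → bbox [-8.1,-8.1,-8.1] .. [8.1,8.1,8.1]
lo = A.lo+B.lo = [-3.9-8.1, -5.4-8.1, -12.5-8.1] = [-12.000,-13.500,-20.600]
hi = A.hi+B.hi = [5.7+8.1, 4.2+8.1, -2.9+8.1] = [13.800,12.300,5.200]
diag = √(25.8²+25.8²+25.8²) = √1996.92 = 44.687

min=[-12.000,-13.500,-20.600] max=[13.800,12.300,5.200] diag=44.687


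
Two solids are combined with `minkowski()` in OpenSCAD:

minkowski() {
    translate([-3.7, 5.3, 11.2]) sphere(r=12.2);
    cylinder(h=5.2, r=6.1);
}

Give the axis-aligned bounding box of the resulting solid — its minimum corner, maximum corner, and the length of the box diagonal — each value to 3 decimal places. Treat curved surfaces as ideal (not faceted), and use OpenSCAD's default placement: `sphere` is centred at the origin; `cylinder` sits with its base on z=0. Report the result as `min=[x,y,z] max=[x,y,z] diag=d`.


min=[-22.000,-13.000,-1.000] max=[14.600,23.600,28.600] diag=59.626

A = translate([-3.7, 5.3, 11.2]) sphere(r=12.2) → bbox [-15.9,-6.9,-1] .. [8.5,17.5,23.4]
B = cylinder(h=5.2, r=6.1) → bbox [-6.1,-6.1,0] .. [6.1,6.1,5.2]
lo = A.lo+B.lo = [-15.9-6.1, -6.9-6.1, -1+0] = [-22.000,-13.000,-1.000]
hi = A.hi+B.hi = [8.5+6.1, 17.5+6.1, 23.4+5.2] = [14.600,23.600,28.600]
diag = √(36.6²+36.6²+29.6²) = √3555.28 = 59.626


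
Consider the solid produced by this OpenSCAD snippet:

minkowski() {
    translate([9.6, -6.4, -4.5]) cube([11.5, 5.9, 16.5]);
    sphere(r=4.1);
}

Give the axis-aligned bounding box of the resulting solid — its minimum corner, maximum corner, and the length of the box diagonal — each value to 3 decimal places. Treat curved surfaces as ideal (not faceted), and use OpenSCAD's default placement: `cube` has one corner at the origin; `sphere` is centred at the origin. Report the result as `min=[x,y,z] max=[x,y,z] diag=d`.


A = translate([9.6, -6.4, -4.5]) cube([11.5, 5.9, 16.5]) → bbox [9.6,-6.4,-4.5] .. [21.1,-0.5,12]
B = sphere(r=4.1) → bbox [-4.1,-4.1,-4.1] .. [4.1,4.1,4.1]
lo = A.lo+B.lo = [9.6-4.1, -6.4-4.1, -4.5-4.1] = [5.500,-10.500,-8.600]
hi = A.hi+B.hi = [21.1+4.1, -0.5+4.1, 12+4.1] = [25.200,3.600,16.100]
diag = √(19.7²+14.1²+24.7²) = √1196.99 = 34.598

min=[5.500,-10.500,-8.600] max=[25.200,3.600,16.100] diag=34.598


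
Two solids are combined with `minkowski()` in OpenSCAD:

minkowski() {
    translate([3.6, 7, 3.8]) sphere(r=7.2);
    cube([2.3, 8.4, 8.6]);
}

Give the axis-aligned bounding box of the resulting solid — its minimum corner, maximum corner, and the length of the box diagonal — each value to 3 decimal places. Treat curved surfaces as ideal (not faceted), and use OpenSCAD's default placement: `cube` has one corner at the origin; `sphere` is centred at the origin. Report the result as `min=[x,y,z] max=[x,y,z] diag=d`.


min=[-3.600,-0.200,-3.400] max=[13.100,22.600,19.600] diag=36.438

A = translate([3.6, 7, 3.8]) sphere(r=7.2) → bbox [-3.6,-0.2,-3.4] .. [10.8,14.2,11]
B = cube([2.3, 8.4, 8.6]) → bbox [0,0,0] .. [2.3,8.4,8.6]
lo = A.lo+B.lo = [-3.6+0, -0.2+0, -3.4+0] = [-3.600,-0.200,-3.400]
hi = A.hi+B.hi = [10.8+2.3, 14.2+8.4, 11+8.6] = [13.100,22.600,19.600]
diag = √(16.7²+22.8²+23²) = √1327.73 = 36.438


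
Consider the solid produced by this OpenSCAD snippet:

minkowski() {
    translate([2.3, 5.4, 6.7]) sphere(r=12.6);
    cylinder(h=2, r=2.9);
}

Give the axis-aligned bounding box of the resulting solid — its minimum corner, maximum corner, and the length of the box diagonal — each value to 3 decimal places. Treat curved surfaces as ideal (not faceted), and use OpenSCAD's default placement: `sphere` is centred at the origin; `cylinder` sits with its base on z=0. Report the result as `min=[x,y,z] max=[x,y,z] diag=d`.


A = translate([2.3, 5.4, 6.7]) sphere(r=12.6) → bbox [-10.3,-7.2,-5.9] .. [14.9,18,19.3]
B = cylinder(h=2, r=2.9) → bbox [-2.9,-2.9,0] .. [2.9,2.9,2]
lo = A.lo+B.lo = [-10.3-2.9, -7.2-2.9, -5.9+0] = [-13.200,-10.100,-5.900]
hi = A.hi+B.hi = [14.9+2.9, 18+2.9, 19.3+2] = [17.800,20.900,21.300]
diag = √(31²+31²+27.2²) = √2661.84 = 51.593

min=[-13.200,-10.100,-5.900] max=[17.800,20.900,21.300] diag=51.593


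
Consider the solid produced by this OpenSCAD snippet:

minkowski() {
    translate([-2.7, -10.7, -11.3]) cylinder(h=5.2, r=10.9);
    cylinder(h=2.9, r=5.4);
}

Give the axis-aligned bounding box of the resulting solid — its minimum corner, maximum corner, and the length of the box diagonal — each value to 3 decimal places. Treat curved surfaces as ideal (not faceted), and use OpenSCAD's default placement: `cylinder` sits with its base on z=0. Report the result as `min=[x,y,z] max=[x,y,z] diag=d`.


A = translate([-2.7, -10.7, -11.3]) cylinder(h=5.2, r=10.9) → bbox [-13.6,-21.6,-11.3] .. [8.2,0.2,-6.1]
B = cylinder(h=2.9, r=5.4) → bbox [-5.4,-5.4,0] .. [5.4,5.4,2.9]
lo = A.lo+B.lo = [-13.6-5.4, -21.6-5.4, -11.3+0] = [-19.000,-27.000,-11.300]
hi = A.hi+B.hi = [8.2+5.4, 0.2+5.4, -6.1+2.9] = [13.600,5.600,-3.200]
diag = √(32.6²+32.6²+8.1²) = √2191.13 = 46.810

min=[-19.000,-27.000,-11.300] max=[13.600,5.600,-3.200] diag=46.810


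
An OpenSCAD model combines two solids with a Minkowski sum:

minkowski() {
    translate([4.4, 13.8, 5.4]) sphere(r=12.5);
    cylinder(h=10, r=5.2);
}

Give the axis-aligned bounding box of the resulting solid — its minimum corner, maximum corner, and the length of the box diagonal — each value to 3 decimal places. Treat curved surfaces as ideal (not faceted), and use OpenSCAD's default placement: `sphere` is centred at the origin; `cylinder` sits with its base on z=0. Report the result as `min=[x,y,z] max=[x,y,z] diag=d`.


A = translate([4.4, 13.8, 5.4]) sphere(r=12.5) → bbox [-8.1,1.3,-7.1] .. [16.9,26.3,17.9]
B = cylinder(h=10, r=5.2) → bbox [-5.2,-5.2,0] .. [5.2,5.2,10]
lo = A.lo+B.lo = [-8.1-5.2, 1.3-5.2, -7.1+0] = [-13.300,-3.900,-7.100]
hi = A.hi+B.hi = [16.9+5.2, 26.3+5.2, 17.9+10] = [22.100,31.500,27.900]
diag = √(35.4²+35.4²+35²) = √3731.32 = 61.085

min=[-13.300,-3.900,-7.100] max=[22.100,31.500,27.900] diag=61.085


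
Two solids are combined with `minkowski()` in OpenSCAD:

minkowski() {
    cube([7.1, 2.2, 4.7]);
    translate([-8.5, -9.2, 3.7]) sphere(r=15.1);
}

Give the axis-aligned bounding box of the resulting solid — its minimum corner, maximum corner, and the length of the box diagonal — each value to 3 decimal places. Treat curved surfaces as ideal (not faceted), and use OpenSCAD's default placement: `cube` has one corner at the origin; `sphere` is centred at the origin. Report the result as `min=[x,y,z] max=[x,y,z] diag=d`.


min=[-23.600,-24.300,-11.400] max=[13.700,8.100,23.500] diag=60.490

A = translate([-8.5, -9.2, 3.7]) sphere(r=15.1) → bbox [-23.6,-24.3,-11.4] .. [6.6,5.9,18.8]
B = cube([7.1, 2.2, 4.7]) → bbox [0,0,0] .. [7.1,2.2,4.7]
lo = A.lo+B.lo = [-23.6+0, -24.3+0, -11.4+0] = [-23.600,-24.300,-11.400]
hi = A.hi+B.hi = [6.6+7.1, 5.9+2.2, 18.8+4.7] = [13.700,8.100,23.500]
diag = √(37.3²+32.4²+34.9²) = √3659.06 = 60.490


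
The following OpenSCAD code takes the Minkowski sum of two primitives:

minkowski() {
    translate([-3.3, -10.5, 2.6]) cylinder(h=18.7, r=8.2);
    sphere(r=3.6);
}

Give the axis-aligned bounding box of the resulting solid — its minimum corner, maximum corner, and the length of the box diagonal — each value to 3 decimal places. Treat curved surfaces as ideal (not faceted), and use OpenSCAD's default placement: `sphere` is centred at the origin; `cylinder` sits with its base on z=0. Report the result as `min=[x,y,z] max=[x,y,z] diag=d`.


A = translate([-3.3, -10.5, 2.6]) cylinder(h=18.7, r=8.2) → bbox [-11.5,-18.7,2.6] .. [4.9,-2.3,21.3]
B = sphere(r=3.6) → bbox [-3.6,-3.6,-3.6] .. [3.6,3.6,3.6]
lo = A.lo+B.lo = [-11.5-3.6, -18.7-3.6, 2.6-3.6] = [-15.100,-22.300,-1.000]
hi = A.hi+B.hi = [4.9+3.6, -2.3+3.6, 21.3+3.6] = [8.500,1.300,24.900]
diag = √(23.6²+23.6²+25.9²) = √1784.73 = 42.246

min=[-15.100,-22.300,-1.000] max=[8.500,1.300,24.900] diag=42.246


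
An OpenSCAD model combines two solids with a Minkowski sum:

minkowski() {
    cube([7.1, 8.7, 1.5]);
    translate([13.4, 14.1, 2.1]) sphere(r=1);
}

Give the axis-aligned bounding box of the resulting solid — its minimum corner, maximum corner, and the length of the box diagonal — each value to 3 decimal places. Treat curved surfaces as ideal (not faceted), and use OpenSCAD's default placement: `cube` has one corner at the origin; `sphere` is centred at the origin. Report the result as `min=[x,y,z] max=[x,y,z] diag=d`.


A = translate([13.4, 14.1, 2.1]) sphere(r=1) → bbox [12.4,13.1,1.1] .. [14.4,15.1,3.1]
B = cube([7.1, 8.7, 1.5]) → bbox [0,0,0] .. [7.1,8.7,1.5]
lo = A.lo+B.lo = [12.4+0, 13.1+0, 1.1+0] = [12.400,13.100,1.100]
hi = A.hi+B.hi = [14.4+7.1, 15.1+8.7, 3.1+1.5] = [21.500,23.800,4.600]
diag = √(9.1²+10.7²+3.5²) = √209.55 = 14.476

min=[12.400,13.100,1.100] max=[21.500,23.800,4.600] diag=14.476
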